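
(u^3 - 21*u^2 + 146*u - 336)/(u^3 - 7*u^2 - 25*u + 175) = (u^2 - 14*u + 48)/(u^2 - 25)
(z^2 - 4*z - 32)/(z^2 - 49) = (z^2 - 4*z - 32)/(z^2 - 49)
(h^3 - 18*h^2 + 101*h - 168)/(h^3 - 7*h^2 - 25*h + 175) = (h^2 - 11*h + 24)/(h^2 - 25)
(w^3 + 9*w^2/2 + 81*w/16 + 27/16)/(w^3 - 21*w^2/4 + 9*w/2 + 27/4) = (4*w^2 + 15*w + 9)/(4*(w^2 - 6*w + 9))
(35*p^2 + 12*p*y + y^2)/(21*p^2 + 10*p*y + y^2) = (5*p + y)/(3*p + y)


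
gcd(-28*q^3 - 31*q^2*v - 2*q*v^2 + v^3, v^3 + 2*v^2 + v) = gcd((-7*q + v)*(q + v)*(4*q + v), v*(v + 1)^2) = 1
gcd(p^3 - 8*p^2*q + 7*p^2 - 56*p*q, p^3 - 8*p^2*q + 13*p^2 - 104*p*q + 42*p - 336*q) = p^2 - 8*p*q + 7*p - 56*q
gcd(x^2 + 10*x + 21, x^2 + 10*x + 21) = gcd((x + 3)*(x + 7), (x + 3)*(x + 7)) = x^2 + 10*x + 21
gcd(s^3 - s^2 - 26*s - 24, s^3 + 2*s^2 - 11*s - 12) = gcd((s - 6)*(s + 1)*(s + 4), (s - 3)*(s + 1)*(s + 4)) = s^2 + 5*s + 4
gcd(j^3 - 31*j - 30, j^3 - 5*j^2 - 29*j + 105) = j + 5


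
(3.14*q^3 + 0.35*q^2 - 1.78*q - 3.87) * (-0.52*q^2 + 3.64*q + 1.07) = -1.6328*q^5 + 11.2476*q^4 + 5.5594*q^3 - 4.0923*q^2 - 15.9914*q - 4.1409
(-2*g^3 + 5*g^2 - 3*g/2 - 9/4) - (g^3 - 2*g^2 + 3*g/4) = -3*g^3 + 7*g^2 - 9*g/4 - 9/4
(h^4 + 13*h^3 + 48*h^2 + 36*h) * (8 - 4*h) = -4*h^5 - 44*h^4 - 88*h^3 + 240*h^2 + 288*h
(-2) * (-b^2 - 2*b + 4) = 2*b^2 + 4*b - 8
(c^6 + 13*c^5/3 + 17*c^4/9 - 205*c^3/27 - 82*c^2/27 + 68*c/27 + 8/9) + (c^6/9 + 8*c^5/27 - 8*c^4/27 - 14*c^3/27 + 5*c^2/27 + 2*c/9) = 10*c^6/9 + 125*c^5/27 + 43*c^4/27 - 73*c^3/9 - 77*c^2/27 + 74*c/27 + 8/9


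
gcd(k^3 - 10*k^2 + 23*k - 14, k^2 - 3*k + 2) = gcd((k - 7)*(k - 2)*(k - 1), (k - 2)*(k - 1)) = k^2 - 3*k + 2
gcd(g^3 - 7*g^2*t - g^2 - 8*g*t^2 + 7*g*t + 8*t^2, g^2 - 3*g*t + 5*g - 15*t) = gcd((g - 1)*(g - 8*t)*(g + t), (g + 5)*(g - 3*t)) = 1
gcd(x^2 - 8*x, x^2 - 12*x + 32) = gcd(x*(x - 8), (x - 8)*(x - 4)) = x - 8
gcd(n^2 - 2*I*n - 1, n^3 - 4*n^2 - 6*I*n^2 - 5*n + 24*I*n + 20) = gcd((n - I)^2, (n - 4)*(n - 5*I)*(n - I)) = n - I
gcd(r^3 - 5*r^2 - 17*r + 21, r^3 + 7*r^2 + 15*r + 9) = r + 3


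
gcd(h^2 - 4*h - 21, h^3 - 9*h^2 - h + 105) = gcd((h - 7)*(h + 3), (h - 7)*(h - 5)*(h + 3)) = h^2 - 4*h - 21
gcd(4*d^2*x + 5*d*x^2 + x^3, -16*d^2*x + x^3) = 4*d*x + x^2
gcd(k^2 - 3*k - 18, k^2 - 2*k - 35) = 1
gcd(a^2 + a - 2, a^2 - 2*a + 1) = a - 1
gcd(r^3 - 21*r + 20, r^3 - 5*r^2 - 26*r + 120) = r^2 + r - 20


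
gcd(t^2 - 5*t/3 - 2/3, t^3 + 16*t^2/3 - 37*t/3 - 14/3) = t^2 - 5*t/3 - 2/3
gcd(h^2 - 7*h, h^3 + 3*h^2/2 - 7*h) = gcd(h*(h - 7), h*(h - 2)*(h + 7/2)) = h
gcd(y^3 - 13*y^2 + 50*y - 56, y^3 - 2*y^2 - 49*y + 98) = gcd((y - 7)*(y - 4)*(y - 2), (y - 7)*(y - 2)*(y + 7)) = y^2 - 9*y + 14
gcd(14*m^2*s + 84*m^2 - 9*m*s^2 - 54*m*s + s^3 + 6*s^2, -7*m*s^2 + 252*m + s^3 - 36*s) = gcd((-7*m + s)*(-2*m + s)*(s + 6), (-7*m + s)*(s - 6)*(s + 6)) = -7*m*s - 42*m + s^2 + 6*s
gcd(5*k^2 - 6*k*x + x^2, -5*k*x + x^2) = -5*k + x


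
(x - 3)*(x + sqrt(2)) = x^2 - 3*x + sqrt(2)*x - 3*sqrt(2)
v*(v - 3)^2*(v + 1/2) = v^4 - 11*v^3/2 + 6*v^2 + 9*v/2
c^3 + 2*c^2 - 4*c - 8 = (c - 2)*(c + 2)^2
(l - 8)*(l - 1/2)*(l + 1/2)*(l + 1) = l^4 - 7*l^3 - 33*l^2/4 + 7*l/4 + 2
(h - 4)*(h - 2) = h^2 - 6*h + 8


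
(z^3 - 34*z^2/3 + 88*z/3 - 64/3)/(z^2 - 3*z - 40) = (3*z^2 - 10*z + 8)/(3*(z + 5))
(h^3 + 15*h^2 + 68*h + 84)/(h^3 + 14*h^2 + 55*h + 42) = (h + 2)/(h + 1)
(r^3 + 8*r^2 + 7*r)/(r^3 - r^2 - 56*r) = (r + 1)/(r - 8)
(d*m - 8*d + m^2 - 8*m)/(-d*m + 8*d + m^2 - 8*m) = (-d - m)/(d - m)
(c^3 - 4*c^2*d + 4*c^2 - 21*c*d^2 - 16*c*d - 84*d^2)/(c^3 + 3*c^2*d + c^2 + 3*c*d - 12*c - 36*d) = (c - 7*d)/(c - 3)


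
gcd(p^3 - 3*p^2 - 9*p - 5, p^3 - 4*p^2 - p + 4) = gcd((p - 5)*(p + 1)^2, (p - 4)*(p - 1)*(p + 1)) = p + 1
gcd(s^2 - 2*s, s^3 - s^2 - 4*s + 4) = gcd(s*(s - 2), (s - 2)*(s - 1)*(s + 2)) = s - 2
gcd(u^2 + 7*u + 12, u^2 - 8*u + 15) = 1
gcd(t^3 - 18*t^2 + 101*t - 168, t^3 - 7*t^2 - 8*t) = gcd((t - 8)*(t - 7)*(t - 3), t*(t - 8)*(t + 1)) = t - 8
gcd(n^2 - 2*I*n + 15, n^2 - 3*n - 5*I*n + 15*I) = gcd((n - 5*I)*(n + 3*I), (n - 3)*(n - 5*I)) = n - 5*I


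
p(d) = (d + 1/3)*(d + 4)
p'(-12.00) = -19.67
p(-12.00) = 93.33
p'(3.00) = 10.33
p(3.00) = 23.33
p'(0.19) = 4.71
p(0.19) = 2.19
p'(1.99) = 8.31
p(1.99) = 13.92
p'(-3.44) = -2.55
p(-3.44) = -1.74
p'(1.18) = 6.69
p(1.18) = 7.84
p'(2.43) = 9.19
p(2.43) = 17.77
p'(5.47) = 15.27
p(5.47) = 54.96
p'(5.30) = 14.93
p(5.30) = 52.39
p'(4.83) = 13.99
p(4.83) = 45.59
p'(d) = 2*d + 13/3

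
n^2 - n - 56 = (n - 8)*(n + 7)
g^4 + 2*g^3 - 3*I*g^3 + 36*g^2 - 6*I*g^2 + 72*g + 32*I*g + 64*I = (g + 2)*(g - 8*I)*(g + I)*(g + 4*I)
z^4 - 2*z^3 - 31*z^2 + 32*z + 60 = (z - 6)*(z - 2)*(z + 1)*(z + 5)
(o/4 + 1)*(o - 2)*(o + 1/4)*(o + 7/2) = o^4/4 + 23*o^3/16 + 3*o^2/32 - 113*o/16 - 7/4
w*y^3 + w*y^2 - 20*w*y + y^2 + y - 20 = (y - 4)*(y + 5)*(w*y + 1)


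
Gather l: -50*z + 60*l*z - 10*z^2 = 60*l*z - 10*z^2 - 50*z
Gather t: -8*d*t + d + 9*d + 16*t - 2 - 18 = 10*d + t*(16 - 8*d) - 20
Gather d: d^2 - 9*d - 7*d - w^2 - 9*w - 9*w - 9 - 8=d^2 - 16*d - w^2 - 18*w - 17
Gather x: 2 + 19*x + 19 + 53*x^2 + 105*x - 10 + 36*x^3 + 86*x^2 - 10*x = 36*x^3 + 139*x^2 + 114*x + 11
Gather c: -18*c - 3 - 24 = -18*c - 27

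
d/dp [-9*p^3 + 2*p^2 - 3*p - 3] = -27*p^2 + 4*p - 3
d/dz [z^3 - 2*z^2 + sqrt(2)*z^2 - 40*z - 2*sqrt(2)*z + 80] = 3*z^2 - 4*z + 2*sqrt(2)*z - 40 - 2*sqrt(2)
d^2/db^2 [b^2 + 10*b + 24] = 2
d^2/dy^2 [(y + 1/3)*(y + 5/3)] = 2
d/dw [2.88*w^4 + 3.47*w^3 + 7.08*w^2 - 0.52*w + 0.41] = 11.52*w^3 + 10.41*w^2 + 14.16*w - 0.52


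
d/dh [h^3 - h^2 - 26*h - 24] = 3*h^2 - 2*h - 26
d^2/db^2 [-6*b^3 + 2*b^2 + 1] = 4 - 36*b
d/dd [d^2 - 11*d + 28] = 2*d - 11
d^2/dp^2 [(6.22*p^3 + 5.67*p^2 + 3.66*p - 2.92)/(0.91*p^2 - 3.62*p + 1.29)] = (-2.8421709430404e-14*p^4 + 191.83334*p^3 - 228.721326*p^2 + 94.039752*p - 16.62029)/(0.753571*p^6 - 8.993166*p^5 + 38.979759*p^4 - 72.935036*p^3 + 55.257021*p^2 - 18.072126*p + 2.146689)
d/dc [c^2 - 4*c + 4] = 2*c - 4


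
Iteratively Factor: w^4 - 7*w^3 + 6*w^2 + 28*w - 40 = (w - 2)*(w^3 - 5*w^2 - 4*w + 20) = (w - 2)*(w + 2)*(w^2 - 7*w + 10) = (w - 5)*(w - 2)*(w + 2)*(w - 2)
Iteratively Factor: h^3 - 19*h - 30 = (h + 3)*(h^2 - 3*h - 10) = (h + 2)*(h + 3)*(h - 5)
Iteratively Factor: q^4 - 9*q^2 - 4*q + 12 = (q - 1)*(q^3 + q^2 - 8*q - 12) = (q - 1)*(q + 2)*(q^2 - q - 6) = (q - 3)*(q - 1)*(q + 2)*(q + 2)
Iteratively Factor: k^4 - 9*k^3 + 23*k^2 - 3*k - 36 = (k - 3)*(k^3 - 6*k^2 + 5*k + 12) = (k - 3)^2*(k^2 - 3*k - 4) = (k - 4)*(k - 3)^2*(k + 1)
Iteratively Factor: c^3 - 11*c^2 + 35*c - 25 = (c - 1)*(c^2 - 10*c + 25) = (c - 5)*(c - 1)*(c - 5)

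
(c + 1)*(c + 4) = c^2 + 5*c + 4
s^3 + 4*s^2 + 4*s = s*(s + 2)^2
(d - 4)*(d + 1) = d^2 - 3*d - 4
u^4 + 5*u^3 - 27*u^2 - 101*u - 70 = (u - 5)*(u + 1)*(u + 2)*(u + 7)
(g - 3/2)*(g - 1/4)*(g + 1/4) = g^3 - 3*g^2/2 - g/16 + 3/32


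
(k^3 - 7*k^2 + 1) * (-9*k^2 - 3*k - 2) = -9*k^5 + 60*k^4 + 19*k^3 + 5*k^2 - 3*k - 2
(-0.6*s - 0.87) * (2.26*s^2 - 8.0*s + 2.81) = -1.356*s^3 + 2.8338*s^2 + 5.274*s - 2.4447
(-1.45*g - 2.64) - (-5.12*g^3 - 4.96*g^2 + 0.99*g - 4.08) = 5.12*g^3 + 4.96*g^2 - 2.44*g + 1.44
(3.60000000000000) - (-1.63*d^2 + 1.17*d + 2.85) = 1.63*d^2 - 1.17*d + 0.75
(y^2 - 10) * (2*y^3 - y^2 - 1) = 2*y^5 - y^4 - 20*y^3 + 9*y^2 + 10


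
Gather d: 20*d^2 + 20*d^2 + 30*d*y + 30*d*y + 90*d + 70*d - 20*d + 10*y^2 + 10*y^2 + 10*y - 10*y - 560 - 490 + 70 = 40*d^2 + d*(60*y + 140) + 20*y^2 - 980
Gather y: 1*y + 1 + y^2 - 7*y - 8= y^2 - 6*y - 7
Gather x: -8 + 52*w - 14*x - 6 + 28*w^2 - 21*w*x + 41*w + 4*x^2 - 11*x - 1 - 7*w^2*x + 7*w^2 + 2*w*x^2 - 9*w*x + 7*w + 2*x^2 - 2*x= 35*w^2 + 100*w + x^2*(2*w + 6) + x*(-7*w^2 - 30*w - 27) - 15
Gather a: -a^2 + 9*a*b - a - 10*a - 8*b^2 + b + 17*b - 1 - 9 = -a^2 + a*(9*b - 11) - 8*b^2 + 18*b - 10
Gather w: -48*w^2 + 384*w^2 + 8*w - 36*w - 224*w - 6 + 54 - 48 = 336*w^2 - 252*w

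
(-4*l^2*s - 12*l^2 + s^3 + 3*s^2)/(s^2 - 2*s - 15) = (-4*l^2 + s^2)/(s - 5)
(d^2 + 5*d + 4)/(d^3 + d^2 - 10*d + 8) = (d + 1)/(d^2 - 3*d + 2)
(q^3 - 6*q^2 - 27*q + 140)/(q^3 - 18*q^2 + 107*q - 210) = (q^2 + q - 20)/(q^2 - 11*q + 30)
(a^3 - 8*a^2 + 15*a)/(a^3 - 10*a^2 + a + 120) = a*(a - 3)/(a^2 - 5*a - 24)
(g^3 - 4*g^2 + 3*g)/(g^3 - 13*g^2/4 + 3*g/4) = 4*(g - 1)/(4*g - 1)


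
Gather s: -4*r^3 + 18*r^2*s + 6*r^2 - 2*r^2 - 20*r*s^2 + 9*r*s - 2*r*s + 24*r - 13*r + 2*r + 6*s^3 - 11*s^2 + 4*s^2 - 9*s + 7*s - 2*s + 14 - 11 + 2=-4*r^3 + 4*r^2 + 13*r + 6*s^3 + s^2*(-20*r - 7) + s*(18*r^2 + 7*r - 4) + 5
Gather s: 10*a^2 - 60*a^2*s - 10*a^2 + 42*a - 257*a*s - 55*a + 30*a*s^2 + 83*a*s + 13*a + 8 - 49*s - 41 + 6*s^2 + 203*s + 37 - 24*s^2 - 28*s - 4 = s^2*(30*a - 18) + s*(-60*a^2 - 174*a + 126)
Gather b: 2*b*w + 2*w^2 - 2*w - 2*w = 2*b*w + 2*w^2 - 4*w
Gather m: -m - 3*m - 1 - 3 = -4*m - 4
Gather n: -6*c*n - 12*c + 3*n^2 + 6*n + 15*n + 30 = -12*c + 3*n^2 + n*(21 - 6*c) + 30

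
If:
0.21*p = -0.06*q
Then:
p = -0.285714285714286*q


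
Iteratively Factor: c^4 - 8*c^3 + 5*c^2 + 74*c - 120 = (c + 3)*(c^3 - 11*c^2 + 38*c - 40) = (c - 5)*(c + 3)*(c^2 - 6*c + 8) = (c - 5)*(c - 4)*(c + 3)*(c - 2)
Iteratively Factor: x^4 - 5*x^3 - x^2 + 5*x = (x - 1)*(x^3 - 4*x^2 - 5*x) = x*(x - 1)*(x^2 - 4*x - 5) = x*(x - 1)*(x + 1)*(x - 5)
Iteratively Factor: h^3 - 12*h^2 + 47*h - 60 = (h - 4)*(h^2 - 8*h + 15) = (h - 5)*(h - 4)*(h - 3)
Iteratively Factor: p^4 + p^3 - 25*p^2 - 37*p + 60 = (p + 4)*(p^3 - 3*p^2 - 13*p + 15) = (p - 1)*(p + 4)*(p^2 - 2*p - 15) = (p - 5)*(p - 1)*(p + 4)*(p + 3)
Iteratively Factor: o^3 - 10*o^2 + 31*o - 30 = (o - 2)*(o^2 - 8*o + 15) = (o - 3)*(o - 2)*(o - 5)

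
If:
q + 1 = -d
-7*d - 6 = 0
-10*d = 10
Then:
No Solution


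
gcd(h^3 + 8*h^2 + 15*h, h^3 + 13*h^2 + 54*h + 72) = h + 3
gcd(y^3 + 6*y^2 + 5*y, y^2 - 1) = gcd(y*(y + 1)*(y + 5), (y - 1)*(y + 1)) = y + 1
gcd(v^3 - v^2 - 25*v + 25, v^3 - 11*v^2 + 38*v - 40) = v - 5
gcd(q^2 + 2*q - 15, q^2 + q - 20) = q + 5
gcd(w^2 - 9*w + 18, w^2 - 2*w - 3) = w - 3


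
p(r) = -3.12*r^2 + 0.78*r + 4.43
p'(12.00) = -74.10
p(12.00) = -435.49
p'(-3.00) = 19.50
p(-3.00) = -25.99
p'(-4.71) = 30.17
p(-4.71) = -68.46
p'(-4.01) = 25.80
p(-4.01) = -48.87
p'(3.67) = -22.12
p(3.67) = -34.73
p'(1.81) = -10.51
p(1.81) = -4.38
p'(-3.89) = 25.05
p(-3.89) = -45.82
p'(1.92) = -11.20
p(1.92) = -5.57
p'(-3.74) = 24.12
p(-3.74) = -42.13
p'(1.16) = -6.46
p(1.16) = 1.14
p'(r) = 0.78 - 6.24*r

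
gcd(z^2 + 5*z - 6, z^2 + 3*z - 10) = 1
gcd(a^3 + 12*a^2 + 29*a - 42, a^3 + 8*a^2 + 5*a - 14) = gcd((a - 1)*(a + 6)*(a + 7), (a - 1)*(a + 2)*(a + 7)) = a^2 + 6*a - 7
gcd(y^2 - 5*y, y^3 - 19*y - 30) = y - 5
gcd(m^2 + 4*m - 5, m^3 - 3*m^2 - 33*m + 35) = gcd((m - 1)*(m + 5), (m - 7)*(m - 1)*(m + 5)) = m^2 + 4*m - 5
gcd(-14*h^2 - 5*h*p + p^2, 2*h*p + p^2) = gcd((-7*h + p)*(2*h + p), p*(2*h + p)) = 2*h + p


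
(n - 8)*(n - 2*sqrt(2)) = n^2 - 8*n - 2*sqrt(2)*n + 16*sqrt(2)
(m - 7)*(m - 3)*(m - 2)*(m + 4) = m^4 - 8*m^3 - 7*m^2 + 122*m - 168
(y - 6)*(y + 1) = y^2 - 5*y - 6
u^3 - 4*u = u*(u - 2)*(u + 2)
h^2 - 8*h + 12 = (h - 6)*(h - 2)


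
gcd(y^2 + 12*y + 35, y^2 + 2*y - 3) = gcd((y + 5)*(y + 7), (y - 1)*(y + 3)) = 1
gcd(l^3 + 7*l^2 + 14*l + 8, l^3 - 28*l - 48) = l^2 + 6*l + 8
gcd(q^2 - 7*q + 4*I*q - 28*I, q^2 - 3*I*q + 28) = q + 4*I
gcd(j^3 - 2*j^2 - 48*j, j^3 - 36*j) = j^2 + 6*j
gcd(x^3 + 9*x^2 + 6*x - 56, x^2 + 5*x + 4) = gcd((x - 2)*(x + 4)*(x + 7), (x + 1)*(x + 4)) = x + 4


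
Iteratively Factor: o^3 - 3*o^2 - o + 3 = (o - 1)*(o^2 - 2*o - 3) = (o - 3)*(o - 1)*(o + 1)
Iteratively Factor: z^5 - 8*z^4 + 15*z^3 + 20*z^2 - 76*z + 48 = (z - 2)*(z^4 - 6*z^3 + 3*z^2 + 26*z - 24) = (z - 3)*(z - 2)*(z^3 - 3*z^2 - 6*z + 8) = (z - 3)*(z - 2)*(z - 1)*(z^2 - 2*z - 8) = (z - 3)*(z - 2)*(z - 1)*(z + 2)*(z - 4)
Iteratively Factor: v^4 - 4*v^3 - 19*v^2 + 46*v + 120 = (v + 3)*(v^3 - 7*v^2 + 2*v + 40) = (v + 2)*(v + 3)*(v^2 - 9*v + 20) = (v - 4)*(v + 2)*(v + 3)*(v - 5)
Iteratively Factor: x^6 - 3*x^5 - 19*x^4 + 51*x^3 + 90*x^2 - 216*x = (x)*(x^5 - 3*x^4 - 19*x^3 + 51*x^2 + 90*x - 216) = x*(x - 4)*(x^4 + x^3 - 15*x^2 - 9*x + 54) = x*(x - 4)*(x + 3)*(x^3 - 2*x^2 - 9*x + 18) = x*(x - 4)*(x - 2)*(x + 3)*(x^2 - 9) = x*(x - 4)*(x - 2)*(x + 3)^2*(x - 3)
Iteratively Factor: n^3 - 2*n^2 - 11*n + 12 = (n - 1)*(n^2 - n - 12) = (n - 1)*(n + 3)*(n - 4)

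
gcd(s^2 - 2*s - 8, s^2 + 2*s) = s + 2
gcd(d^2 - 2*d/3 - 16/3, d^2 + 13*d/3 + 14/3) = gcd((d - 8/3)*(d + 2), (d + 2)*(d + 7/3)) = d + 2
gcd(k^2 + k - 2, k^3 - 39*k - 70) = k + 2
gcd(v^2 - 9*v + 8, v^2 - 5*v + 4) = v - 1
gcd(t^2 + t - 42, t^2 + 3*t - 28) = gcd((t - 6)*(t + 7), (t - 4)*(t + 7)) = t + 7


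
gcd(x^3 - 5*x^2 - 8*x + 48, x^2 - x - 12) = x^2 - x - 12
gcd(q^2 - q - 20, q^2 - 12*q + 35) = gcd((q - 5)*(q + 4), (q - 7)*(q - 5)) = q - 5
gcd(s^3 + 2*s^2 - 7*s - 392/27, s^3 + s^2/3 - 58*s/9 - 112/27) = s^2 - s/3 - 56/9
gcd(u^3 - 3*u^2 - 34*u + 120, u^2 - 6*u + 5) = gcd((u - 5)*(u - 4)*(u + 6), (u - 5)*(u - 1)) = u - 5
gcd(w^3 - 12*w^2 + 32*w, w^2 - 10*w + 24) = w - 4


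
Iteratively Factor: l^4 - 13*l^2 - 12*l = (l)*(l^3 - 13*l - 12) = l*(l + 3)*(l^2 - 3*l - 4) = l*(l + 1)*(l + 3)*(l - 4)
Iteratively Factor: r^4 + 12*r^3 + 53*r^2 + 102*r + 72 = (r + 3)*(r^3 + 9*r^2 + 26*r + 24) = (r + 3)^2*(r^2 + 6*r + 8) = (r + 2)*(r + 3)^2*(r + 4)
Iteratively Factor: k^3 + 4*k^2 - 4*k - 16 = (k + 4)*(k^2 - 4) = (k - 2)*(k + 4)*(k + 2)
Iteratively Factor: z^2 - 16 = (z - 4)*(z + 4)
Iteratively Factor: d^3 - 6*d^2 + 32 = (d + 2)*(d^2 - 8*d + 16) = (d - 4)*(d + 2)*(d - 4)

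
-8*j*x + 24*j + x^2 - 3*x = (-8*j + x)*(x - 3)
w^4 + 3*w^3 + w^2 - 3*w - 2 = (w - 1)*(w + 1)^2*(w + 2)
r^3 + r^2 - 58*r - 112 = (r - 8)*(r + 2)*(r + 7)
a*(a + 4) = a^2 + 4*a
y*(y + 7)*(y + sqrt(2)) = y^3 + sqrt(2)*y^2 + 7*y^2 + 7*sqrt(2)*y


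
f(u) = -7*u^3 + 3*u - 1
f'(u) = 3 - 21*u^2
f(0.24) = -0.38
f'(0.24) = 1.79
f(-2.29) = 76.19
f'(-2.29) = -107.13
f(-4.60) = 666.55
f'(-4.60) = -441.36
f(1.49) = -19.69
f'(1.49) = -43.62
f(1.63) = -26.43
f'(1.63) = -52.79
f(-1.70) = 28.29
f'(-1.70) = -57.69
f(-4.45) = 602.50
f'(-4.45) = -412.85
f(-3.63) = 322.94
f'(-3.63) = -273.71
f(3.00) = -181.00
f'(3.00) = -186.00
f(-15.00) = 23579.00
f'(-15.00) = -4722.00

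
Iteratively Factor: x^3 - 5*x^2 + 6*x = (x - 3)*(x^2 - 2*x) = x*(x - 3)*(x - 2)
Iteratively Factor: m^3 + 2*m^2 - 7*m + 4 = (m - 1)*(m^2 + 3*m - 4) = (m - 1)^2*(m + 4)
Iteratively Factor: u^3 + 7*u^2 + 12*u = (u)*(u^2 + 7*u + 12) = u*(u + 3)*(u + 4)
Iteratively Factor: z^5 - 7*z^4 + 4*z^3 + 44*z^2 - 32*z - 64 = (z - 2)*(z^4 - 5*z^3 - 6*z^2 + 32*z + 32) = (z - 2)*(z + 2)*(z^3 - 7*z^2 + 8*z + 16) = (z - 2)*(z + 1)*(z + 2)*(z^2 - 8*z + 16) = (z - 4)*(z - 2)*(z + 1)*(z + 2)*(z - 4)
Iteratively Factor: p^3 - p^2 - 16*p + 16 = (p - 1)*(p^2 - 16) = (p - 4)*(p - 1)*(p + 4)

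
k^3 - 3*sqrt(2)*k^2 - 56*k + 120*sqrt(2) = (k - 6*sqrt(2))*(k - 2*sqrt(2))*(k + 5*sqrt(2))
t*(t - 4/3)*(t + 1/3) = t^3 - t^2 - 4*t/9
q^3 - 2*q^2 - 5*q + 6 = (q - 3)*(q - 1)*(q + 2)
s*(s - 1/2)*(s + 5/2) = s^3 + 2*s^2 - 5*s/4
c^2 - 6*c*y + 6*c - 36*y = (c + 6)*(c - 6*y)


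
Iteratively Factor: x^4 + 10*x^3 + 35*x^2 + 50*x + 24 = (x + 3)*(x^3 + 7*x^2 + 14*x + 8) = (x + 3)*(x + 4)*(x^2 + 3*x + 2) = (x + 1)*(x + 3)*(x + 4)*(x + 2)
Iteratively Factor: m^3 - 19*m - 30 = (m + 2)*(m^2 - 2*m - 15) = (m - 5)*(m + 2)*(m + 3)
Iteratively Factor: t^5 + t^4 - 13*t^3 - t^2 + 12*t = (t + 1)*(t^4 - 13*t^2 + 12*t) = (t - 1)*(t + 1)*(t^3 + t^2 - 12*t) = t*(t - 1)*(t + 1)*(t^2 + t - 12) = t*(t - 1)*(t + 1)*(t + 4)*(t - 3)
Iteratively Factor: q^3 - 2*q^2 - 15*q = (q + 3)*(q^2 - 5*q) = (q - 5)*(q + 3)*(q)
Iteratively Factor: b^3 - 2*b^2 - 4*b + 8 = (b - 2)*(b^2 - 4) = (b - 2)^2*(b + 2)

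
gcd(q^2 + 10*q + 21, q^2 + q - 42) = q + 7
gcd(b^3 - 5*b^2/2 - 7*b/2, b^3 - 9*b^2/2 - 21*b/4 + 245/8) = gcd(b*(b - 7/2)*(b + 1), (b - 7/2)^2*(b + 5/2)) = b - 7/2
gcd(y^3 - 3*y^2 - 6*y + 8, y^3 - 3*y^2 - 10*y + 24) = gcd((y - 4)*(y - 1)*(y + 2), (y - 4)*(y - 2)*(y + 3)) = y - 4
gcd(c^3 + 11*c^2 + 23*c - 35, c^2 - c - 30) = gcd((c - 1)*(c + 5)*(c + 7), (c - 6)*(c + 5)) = c + 5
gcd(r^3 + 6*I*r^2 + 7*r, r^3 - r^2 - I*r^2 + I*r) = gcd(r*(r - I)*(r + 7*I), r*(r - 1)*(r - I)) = r^2 - I*r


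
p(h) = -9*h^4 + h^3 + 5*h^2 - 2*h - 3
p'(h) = -36*h^3 + 3*h^2 + 10*h - 2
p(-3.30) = -1045.22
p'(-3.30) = 1291.40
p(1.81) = -80.91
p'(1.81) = -187.54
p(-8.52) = -47665.77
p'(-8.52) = 22395.50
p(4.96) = -5215.04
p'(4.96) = -4271.46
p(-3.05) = -757.59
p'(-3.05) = 1016.82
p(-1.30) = -19.85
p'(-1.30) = 69.16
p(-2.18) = -188.51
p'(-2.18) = 363.43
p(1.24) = -17.16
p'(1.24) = -53.63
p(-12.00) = -187611.00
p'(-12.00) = 62518.00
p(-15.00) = -457848.00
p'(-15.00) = 122023.00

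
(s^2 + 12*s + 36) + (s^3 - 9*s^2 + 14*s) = s^3 - 8*s^2 + 26*s + 36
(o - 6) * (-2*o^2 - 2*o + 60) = -2*o^3 + 10*o^2 + 72*o - 360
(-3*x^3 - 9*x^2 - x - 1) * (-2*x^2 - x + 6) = 6*x^5 + 21*x^4 - 7*x^3 - 51*x^2 - 5*x - 6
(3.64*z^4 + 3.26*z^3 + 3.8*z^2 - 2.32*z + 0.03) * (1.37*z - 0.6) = 4.9868*z^5 + 2.2822*z^4 + 3.25*z^3 - 5.4584*z^2 + 1.4331*z - 0.018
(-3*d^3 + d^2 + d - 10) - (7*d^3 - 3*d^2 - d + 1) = -10*d^3 + 4*d^2 + 2*d - 11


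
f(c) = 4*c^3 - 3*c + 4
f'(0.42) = -0.88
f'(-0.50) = 0.00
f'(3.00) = 105.00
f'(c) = 12*c^2 - 3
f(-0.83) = 4.20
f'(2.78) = 89.74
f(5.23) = 560.53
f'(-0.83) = 5.27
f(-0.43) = 4.97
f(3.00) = 103.00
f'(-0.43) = -0.78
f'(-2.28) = 59.38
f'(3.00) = 105.00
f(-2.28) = -36.57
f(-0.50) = 5.00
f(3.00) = 103.00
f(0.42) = 3.04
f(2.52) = 60.45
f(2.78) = 81.60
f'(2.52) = 73.20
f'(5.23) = 325.23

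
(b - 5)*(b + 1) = b^2 - 4*b - 5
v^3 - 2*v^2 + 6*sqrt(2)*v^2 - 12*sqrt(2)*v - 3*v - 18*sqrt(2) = (v - 3)*(v + 1)*(v + 6*sqrt(2))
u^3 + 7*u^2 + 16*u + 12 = (u + 2)^2*(u + 3)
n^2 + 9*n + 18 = (n + 3)*(n + 6)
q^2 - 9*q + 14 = (q - 7)*(q - 2)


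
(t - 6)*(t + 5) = t^2 - t - 30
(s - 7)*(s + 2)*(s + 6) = s^3 + s^2 - 44*s - 84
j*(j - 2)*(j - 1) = j^3 - 3*j^2 + 2*j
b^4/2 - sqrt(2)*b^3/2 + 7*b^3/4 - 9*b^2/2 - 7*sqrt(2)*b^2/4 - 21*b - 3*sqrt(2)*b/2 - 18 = (b/2 + 1)*(b + 3/2)*(b - 3*sqrt(2))*(b + 2*sqrt(2))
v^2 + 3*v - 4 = (v - 1)*(v + 4)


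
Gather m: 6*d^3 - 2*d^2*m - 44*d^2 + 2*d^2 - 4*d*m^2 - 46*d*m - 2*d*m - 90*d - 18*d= 6*d^3 - 42*d^2 - 4*d*m^2 - 108*d + m*(-2*d^2 - 48*d)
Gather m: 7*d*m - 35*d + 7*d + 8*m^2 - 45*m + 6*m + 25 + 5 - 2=-28*d + 8*m^2 + m*(7*d - 39) + 28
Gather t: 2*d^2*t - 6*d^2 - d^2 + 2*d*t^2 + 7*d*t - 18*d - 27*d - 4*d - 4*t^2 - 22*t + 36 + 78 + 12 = -7*d^2 - 49*d + t^2*(2*d - 4) + t*(2*d^2 + 7*d - 22) + 126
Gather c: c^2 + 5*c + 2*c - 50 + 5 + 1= c^2 + 7*c - 44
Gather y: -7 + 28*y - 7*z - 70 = 28*y - 7*z - 77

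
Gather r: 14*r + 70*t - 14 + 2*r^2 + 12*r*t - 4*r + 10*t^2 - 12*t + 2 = 2*r^2 + r*(12*t + 10) + 10*t^2 + 58*t - 12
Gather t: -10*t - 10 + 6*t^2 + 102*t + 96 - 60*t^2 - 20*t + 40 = -54*t^2 + 72*t + 126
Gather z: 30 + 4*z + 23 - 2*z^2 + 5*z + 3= -2*z^2 + 9*z + 56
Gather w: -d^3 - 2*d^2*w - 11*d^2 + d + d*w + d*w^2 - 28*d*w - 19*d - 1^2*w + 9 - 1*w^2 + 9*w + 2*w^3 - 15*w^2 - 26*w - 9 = -d^3 - 11*d^2 - 18*d + 2*w^3 + w^2*(d - 16) + w*(-2*d^2 - 27*d - 18)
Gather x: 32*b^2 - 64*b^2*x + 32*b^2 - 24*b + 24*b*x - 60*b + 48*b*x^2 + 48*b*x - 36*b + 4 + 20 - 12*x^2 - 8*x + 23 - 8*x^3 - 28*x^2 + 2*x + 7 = 64*b^2 - 120*b - 8*x^3 + x^2*(48*b - 40) + x*(-64*b^2 + 72*b - 6) + 54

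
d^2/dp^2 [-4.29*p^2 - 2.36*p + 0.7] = -8.58000000000000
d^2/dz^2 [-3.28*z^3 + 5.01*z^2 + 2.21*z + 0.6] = 10.02 - 19.68*z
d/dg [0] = 0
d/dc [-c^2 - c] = -2*c - 1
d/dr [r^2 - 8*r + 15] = 2*r - 8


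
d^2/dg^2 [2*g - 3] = 0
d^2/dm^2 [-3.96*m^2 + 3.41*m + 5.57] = -7.92000000000000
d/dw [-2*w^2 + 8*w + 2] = 8 - 4*w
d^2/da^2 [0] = 0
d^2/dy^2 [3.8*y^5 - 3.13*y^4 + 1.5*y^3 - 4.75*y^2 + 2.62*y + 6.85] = 76.0*y^3 - 37.56*y^2 + 9.0*y - 9.5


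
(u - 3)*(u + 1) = u^2 - 2*u - 3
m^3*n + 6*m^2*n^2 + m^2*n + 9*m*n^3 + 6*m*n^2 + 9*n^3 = (m + 3*n)^2*(m*n + n)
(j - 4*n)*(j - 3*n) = j^2 - 7*j*n + 12*n^2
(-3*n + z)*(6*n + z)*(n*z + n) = -18*n^3*z - 18*n^3 + 3*n^2*z^2 + 3*n^2*z + n*z^3 + n*z^2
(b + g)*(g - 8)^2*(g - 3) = b*g^3 - 19*b*g^2 + 112*b*g - 192*b + g^4 - 19*g^3 + 112*g^2 - 192*g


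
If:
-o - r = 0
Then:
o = -r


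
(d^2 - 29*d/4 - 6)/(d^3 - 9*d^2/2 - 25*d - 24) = (4*d + 3)/(2*(2*d^2 + 7*d + 6))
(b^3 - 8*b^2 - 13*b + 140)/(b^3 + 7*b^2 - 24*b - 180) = (b^2 - 3*b - 28)/(b^2 + 12*b + 36)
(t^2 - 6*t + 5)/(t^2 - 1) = (t - 5)/(t + 1)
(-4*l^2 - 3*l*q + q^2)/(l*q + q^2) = (-4*l + q)/q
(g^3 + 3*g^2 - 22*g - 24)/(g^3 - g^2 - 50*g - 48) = (g - 4)/(g - 8)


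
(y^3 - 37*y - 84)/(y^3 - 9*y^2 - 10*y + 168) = (y + 3)/(y - 6)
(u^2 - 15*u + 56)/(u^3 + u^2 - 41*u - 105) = (u - 8)/(u^2 + 8*u + 15)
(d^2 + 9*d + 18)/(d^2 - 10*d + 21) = (d^2 + 9*d + 18)/(d^2 - 10*d + 21)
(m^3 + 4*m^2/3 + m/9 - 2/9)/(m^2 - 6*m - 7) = (m^2 + m/3 - 2/9)/(m - 7)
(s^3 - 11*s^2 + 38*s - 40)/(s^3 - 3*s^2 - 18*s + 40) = (s - 4)/(s + 4)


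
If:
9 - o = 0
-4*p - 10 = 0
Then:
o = 9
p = -5/2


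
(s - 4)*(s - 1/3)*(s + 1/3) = s^3 - 4*s^2 - s/9 + 4/9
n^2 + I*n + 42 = (n - 6*I)*(n + 7*I)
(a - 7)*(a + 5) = a^2 - 2*a - 35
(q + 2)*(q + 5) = q^2 + 7*q + 10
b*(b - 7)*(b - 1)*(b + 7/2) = b^4 - 9*b^3/2 - 21*b^2 + 49*b/2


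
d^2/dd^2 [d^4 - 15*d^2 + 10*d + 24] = 12*d^2 - 30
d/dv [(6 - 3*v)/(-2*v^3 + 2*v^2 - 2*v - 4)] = 3*(v^3 - v^2 + v - (v - 2)*(3*v^2 - 2*v + 1) + 2)/(2*(v^3 - v^2 + v + 2)^2)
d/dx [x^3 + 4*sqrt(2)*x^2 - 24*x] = 3*x^2 + 8*sqrt(2)*x - 24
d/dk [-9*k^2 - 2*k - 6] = -18*k - 2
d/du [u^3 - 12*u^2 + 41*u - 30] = 3*u^2 - 24*u + 41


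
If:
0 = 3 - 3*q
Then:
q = 1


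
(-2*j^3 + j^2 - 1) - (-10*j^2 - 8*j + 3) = -2*j^3 + 11*j^2 + 8*j - 4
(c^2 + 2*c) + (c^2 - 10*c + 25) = 2*c^2 - 8*c + 25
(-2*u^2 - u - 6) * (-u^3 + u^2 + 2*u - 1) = 2*u^5 - u^4 + u^3 - 6*u^2 - 11*u + 6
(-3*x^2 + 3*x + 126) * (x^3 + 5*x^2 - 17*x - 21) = -3*x^5 - 12*x^4 + 192*x^3 + 642*x^2 - 2205*x - 2646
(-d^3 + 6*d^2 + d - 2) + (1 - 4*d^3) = -5*d^3 + 6*d^2 + d - 1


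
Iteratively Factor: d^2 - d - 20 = (d - 5)*(d + 4)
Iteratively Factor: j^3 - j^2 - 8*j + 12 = (j - 2)*(j^2 + j - 6) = (j - 2)^2*(j + 3)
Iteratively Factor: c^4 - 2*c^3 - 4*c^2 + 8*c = (c - 2)*(c^3 - 4*c) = (c - 2)^2*(c^2 + 2*c) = (c - 2)^2*(c + 2)*(c)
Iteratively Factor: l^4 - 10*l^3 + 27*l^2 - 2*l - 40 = (l - 4)*(l^3 - 6*l^2 + 3*l + 10) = (l - 4)*(l - 2)*(l^2 - 4*l - 5) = (l - 5)*(l - 4)*(l - 2)*(l + 1)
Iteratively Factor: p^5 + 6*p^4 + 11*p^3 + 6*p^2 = (p)*(p^4 + 6*p^3 + 11*p^2 + 6*p) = p*(p + 3)*(p^3 + 3*p^2 + 2*p) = p*(p + 1)*(p + 3)*(p^2 + 2*p) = p*(p + 1)*(p + 2)*(p + 3)*(p)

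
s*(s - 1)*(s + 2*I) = s^3 - s^2 + 2*I*s^2 - 2*I*s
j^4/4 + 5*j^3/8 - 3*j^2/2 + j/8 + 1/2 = (j/4 + 1)*(j - 1)^2*(j + 1/2)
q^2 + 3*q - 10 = (q - 2)*(q + 5)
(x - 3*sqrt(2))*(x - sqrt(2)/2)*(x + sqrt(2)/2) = x^3 - 3*sqrt(2)*x^2 - x/2 + 3*sqrt(2)/2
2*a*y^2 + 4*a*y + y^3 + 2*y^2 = y*(2*a + y)*(y + 2)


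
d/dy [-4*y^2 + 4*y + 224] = 4 - 8*y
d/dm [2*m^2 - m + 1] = 4*m - 1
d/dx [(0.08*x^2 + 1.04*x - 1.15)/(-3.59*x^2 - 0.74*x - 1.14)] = (3.6744*x^2 - 8.4394*x - 2.0366)/(12.8881*x^4 + 5.3132*x^3 + 8.7328*x^2 + 1.6872*x + 1.2996)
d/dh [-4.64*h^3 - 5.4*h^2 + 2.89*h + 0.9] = -13.92*h^2 - 10.8*h + 2.89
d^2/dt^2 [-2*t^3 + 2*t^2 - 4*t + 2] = 4 - 12*t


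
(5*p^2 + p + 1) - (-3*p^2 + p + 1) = 8*p^2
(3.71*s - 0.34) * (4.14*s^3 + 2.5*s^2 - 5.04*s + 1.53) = 15.3594*s^4 + 7.8674*s^3 - 19.5484*s^2 + 7.3899*s - 0.5202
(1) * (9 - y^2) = 9 - y^2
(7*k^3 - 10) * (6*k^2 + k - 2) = 42*k^5 + 7*k^4 - 14*k^3 - 60*k^2 - 10*k + 20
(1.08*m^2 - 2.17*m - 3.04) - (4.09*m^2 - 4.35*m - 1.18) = -3.01*m^2 + 2.18*m - 1.86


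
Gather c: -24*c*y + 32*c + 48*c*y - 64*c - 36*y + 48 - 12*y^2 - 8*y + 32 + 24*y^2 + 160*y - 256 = c*(24*y - 32) + 12*y^2 + 116*y - 176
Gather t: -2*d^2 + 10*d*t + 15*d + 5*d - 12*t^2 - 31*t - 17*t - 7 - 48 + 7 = -2*d^2 + 20*d - 12*t^2 + t*(10*d - 48) - 48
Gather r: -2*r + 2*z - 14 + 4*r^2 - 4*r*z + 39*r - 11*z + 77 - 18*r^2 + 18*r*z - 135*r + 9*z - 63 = -14*r^2 + r*(14*z - 98)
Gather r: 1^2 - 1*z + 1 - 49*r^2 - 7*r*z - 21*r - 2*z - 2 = -49*r^2 + r*(-7*z - 21) - 3*z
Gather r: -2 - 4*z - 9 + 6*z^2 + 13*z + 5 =6*z^2 + 9*z - 6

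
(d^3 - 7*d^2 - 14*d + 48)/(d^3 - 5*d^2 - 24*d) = (d - 2)/d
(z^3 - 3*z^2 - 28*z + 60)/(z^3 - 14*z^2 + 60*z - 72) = (z + 5)/(z - 6)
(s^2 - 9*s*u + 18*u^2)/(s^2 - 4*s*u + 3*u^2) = (s - 6*u)/(s - u)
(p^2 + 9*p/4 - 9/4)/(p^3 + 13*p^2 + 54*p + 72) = (p - 3/4)/(p^2 + 10*p + 24)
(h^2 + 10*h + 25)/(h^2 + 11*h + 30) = (h + 5)/(h + 6)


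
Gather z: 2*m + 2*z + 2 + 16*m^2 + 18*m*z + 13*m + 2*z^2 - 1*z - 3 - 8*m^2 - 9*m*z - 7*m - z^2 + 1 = 8*m^2 + 8*m + z^2 + z*(9*m + 1)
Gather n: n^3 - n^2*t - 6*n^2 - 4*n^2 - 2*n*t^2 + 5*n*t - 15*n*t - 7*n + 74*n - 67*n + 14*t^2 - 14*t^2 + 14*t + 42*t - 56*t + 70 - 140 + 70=n^3 + n^2*(-t - 10) + n*(-2*t^2 - 10*t)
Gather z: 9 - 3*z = 9 - 3*z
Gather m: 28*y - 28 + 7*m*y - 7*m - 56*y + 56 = m*(7*y - 7) - 28*y + 28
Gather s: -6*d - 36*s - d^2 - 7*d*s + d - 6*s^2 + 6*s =-d^2 - 5*d - 6*s^2 + s*(-7*d - 30)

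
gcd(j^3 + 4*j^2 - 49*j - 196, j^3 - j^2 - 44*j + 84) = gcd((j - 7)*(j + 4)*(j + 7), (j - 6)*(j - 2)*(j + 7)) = j + 7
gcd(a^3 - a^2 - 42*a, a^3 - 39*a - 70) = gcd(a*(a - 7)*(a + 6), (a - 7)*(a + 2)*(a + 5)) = a - 7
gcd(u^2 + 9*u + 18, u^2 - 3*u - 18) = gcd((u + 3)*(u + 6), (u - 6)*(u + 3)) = u + 3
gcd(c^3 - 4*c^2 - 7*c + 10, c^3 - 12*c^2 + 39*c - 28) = c - 1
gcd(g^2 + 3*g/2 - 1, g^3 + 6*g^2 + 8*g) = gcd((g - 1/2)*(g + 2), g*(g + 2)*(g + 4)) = g + 2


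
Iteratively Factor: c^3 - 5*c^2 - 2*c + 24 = (c + 2)*(c^2 - 7*c + 12) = (c - 3)*(c + 2)*(c - 4)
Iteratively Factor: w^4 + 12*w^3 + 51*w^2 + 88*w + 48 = (w + 3)*(w^3 + 9*w^2 + 24*w + 16) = (w + 3)*(w + 4)*(w^2 + 5*w + 4) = (w + 3)*(w + 4)^2*(w + 1)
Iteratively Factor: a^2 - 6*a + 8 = (a - 2)*(a - 4)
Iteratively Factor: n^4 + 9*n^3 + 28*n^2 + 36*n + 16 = (n + 4)*(n^3 + 5*n^2 + 8*n + 4) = (n + 2)*(n + 4)*(n^2 + 3*n + 2) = (n + 2)^2*(n + 4)*(n + 1)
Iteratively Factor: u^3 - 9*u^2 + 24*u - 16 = (u - 4)*(u^2 - 5*u + 4) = (u - 4)^2*(u - 1)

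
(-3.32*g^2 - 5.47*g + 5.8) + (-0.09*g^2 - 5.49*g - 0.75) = -3.41*g^2 - 10.96*g + 5.05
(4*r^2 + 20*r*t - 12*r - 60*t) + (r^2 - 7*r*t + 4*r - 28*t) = 5*r^2 + 13*r*t - 8*r - 88*t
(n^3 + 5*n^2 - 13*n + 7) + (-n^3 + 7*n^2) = 12*n^2 - 13*n + 7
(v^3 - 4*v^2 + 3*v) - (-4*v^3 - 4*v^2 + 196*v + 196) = 5*v^3 - 193*v - 196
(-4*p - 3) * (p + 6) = -4*p^2 - 27*p - 18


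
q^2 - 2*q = q*(q - 2)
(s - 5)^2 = s^2 - 10*s + 25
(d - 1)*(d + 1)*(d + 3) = d^3 + 3*d^2 - d - 3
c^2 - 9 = (c - 3)*(c + 3)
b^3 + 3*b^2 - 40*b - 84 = (b - 6)*(b + 2)*(b + 7)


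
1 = 1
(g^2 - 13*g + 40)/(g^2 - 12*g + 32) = (g - 5)/(g - 4)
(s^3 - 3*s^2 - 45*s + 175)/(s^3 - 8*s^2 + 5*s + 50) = (s + 7)/(s + 2)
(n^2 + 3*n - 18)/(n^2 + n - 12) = (n + 6)/(n + 4)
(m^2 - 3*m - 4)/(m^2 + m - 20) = (m + 1)/(m + 5)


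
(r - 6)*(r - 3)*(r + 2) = r^3 - 7*r^2 + 36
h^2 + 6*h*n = h*(h + 6*n)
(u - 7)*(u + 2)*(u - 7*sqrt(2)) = u^3 - 7*sqrt(2)*u^2 - 5*u^2 - 14*u + 35*sqrt(2)*u + 98*sqrt(2)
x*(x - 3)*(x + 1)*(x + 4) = x^4 + 2*x^3 - 11*x^2 - 12*x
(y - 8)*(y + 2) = y^2 - 6*y - 16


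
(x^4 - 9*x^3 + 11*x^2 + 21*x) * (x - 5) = x^5 - 14*x^4 + 56*x^3 - 34*x^2 - 105*x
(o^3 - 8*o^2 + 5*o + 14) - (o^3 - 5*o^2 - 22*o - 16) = -3*o^2 + 27*o + 30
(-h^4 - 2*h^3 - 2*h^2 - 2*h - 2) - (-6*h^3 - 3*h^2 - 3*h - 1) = -h^4 + 4*h^3 + h^2 + h - 1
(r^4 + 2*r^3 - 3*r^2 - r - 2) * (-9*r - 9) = -9*r^5 - 27*r^4 + 9*r^3 + 36*r^2 + 27*r + 18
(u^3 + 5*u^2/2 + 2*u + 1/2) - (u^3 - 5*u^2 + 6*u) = 15*u^2/2 - 4*u + 1/2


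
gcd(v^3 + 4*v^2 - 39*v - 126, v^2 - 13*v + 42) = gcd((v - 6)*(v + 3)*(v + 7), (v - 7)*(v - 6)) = v - 6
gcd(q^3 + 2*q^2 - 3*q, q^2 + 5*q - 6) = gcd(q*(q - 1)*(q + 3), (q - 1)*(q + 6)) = q - 1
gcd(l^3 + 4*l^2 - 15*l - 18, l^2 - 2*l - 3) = l^2 - 2*l - 3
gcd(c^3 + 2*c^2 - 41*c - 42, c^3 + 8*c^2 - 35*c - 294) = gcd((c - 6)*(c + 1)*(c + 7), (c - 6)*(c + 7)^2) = c^2 + c - 42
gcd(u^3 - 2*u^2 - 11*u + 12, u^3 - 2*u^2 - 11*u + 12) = u^3 - 2*u^2 - 11*u + 12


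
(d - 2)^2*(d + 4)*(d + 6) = d^4 + 6*d^3 - 12*d^2 - 56*d + 96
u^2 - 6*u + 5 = (u - 5)*(u - 1)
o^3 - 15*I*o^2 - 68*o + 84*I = (o - 7*I)*(o - 6*I)*(o - 2*I)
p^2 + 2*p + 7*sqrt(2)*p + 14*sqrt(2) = (p + 2)*(p + 7*sqrt(2))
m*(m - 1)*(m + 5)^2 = m^4 + 9*m^3 + 15*m^2 - 25*m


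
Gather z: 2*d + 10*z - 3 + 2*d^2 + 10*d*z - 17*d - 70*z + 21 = 2*d^2 - 15*d + z*(10*d - 60) + 18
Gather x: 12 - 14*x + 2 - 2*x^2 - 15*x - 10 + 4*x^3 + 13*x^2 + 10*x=4*x^3 + 11*x^2 - 19*x + 4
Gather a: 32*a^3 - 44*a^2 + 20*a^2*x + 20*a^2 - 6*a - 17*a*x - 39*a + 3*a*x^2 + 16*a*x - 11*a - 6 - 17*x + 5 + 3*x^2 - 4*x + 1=32*a^3 + a^2*(20*x - 24) + a*(3*x^2 - x - 56) + 3*x^2 - 21*x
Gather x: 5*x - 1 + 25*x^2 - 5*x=25*x^2 - 1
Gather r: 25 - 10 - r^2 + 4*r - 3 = -r^2 + 4*r + 12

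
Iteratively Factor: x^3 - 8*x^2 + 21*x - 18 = (x - 3)*(x^2 - 5*x + 6) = (x - 3)*(x - 2)*(x - 3)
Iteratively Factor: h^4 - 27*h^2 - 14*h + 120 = (h - 5)*(h^3 + 5*h^2 - 2*h - 24) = (h - 5)*(h + 4)*(h^2 + h - 6) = (h - 5)*(h - 2)*(h + 4)*(h + 3)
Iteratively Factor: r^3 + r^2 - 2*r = (r + 2)*(r^2 - r) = (r - 1)*(r + 2)*(r)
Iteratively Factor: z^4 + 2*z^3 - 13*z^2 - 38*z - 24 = (z - 4)*(z^3 + 6*z^2 + 11*z + 6) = (z - 4)*(z + 1)*(z^2 + 5*z + 6) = (z - 4)*(z + 1)*(z + 3)*(z + 2)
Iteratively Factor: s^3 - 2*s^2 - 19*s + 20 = (s - 5)*(s^2 + 3*s - 4) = (s - 5)*(s + 4)*(s - 1)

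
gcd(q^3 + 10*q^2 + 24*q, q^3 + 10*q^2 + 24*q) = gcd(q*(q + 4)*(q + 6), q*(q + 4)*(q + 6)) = q^3 + 10*q^2 + 24*q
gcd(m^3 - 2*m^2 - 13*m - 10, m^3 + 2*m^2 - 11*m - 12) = m + 1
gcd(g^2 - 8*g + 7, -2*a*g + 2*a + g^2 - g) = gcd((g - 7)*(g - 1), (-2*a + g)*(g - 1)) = g - 1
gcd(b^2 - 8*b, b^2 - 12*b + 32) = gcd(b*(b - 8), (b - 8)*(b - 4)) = b - 8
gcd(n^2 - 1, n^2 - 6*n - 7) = n + 1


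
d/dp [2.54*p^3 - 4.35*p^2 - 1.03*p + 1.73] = 7.62*p^2 - 8.7*p - 1.03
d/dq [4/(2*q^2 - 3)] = -16*q/(2*q^2 - 3)^2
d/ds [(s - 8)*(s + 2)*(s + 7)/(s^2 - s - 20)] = (s^4 - 2*s^3 - 3*s^2 + 184*s + 1048)/(s^4 - 2*s^3 - 39*s^2 + 40*s + 400)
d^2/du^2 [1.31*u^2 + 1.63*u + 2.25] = 2.62000000000000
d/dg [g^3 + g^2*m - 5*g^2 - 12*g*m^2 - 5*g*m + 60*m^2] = 3*g^2 + 2*g*m - 10*g - 12*m^2 - 5*m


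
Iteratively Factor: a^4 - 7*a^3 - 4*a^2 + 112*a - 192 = (a - 3)*(a^3 - 4*a^2 - 16*a + 64) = (a - 4)*(a - 3)*(a^2 - 16) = (a - 4)^2*(a - 3)*(a + 4)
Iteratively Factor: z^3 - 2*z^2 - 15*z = (z + 3)*(z^2 - 5*z) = (z - 5)*(z + 3)*(z)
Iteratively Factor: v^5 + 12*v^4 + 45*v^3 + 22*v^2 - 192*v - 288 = (v + 3)*(v^4 + 9*v^3 + 18*v^2 - 32*v - 96) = (v + 3)^2*(v^3 + 6*v^2 - 32) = (v + 3)^2*(v + 4)*(v^2 + 2*v - 8) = (v + 3)^2*(v + 4)^2*(v - 2)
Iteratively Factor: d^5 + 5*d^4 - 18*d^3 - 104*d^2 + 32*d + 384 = (d + 4)*(d^4 + d^3 - 22*d^2 - 16*d + 96) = (d + 4)^2*(d^3 - 3*d^2 - 10*d + 24) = (d - 4)*(d + 4)^2*(d^2 + d - 6) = (d - 4)*(d - 2)*(d + 4)^2*(d + 3)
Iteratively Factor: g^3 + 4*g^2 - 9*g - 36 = (g + 4)*(g^2 - 9) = (g + 3)*(g + 4)*(g - 3)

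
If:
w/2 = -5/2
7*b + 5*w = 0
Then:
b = 25/7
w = -5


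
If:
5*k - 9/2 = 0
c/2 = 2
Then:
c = 4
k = 9/10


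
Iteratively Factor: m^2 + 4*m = (m)*(m + 4)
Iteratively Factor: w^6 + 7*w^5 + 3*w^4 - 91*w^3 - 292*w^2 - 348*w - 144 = (w + 2)*(w^5 + 5*w^4 - 7*w^3 - 77*w^2 - 138*w - 72) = (w + 2)*(w + 3)*(w^4 + 2*w^3 - 13*w^2 - 38*w - 24) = (w + 2)^2*(w + 3)*(w^3 - 13*w - 12) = (w - 4)*(w + 2)^2*(w + 3)*(w^2 + 4*w + 3) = (w - 4)*(w + 1)*(w + 2)^2*(w + 3)*(w + 3)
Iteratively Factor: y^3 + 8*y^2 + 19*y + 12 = (y + 4)*(y^2 + 4*y + 3) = (y + 1)*(y + 4)*(y + 3)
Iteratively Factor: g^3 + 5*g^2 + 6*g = (g)*(g^2 + 5*g + 6) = g*(g + 2)*(g + 3)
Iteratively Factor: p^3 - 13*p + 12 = (p - 1)*(p^2 + p - 12) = (p - 1)*(p + 4)*(p - 3)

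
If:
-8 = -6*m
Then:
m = 4/3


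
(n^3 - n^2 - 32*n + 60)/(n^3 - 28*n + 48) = (n - 5)/(n - 4)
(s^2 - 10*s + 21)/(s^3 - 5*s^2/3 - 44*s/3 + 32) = 3*(s - 7)/(3*s^2 + 4*s - 32)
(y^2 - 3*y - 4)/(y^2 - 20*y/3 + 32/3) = 3*(y + 1)/(3*y - 8)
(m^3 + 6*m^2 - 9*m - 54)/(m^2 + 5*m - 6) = (m^2 - 9)/(m - 1)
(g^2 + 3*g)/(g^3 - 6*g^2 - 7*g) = (g + 3)/(g^2 - 6*g - 7)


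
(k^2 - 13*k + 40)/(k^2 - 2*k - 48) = (k - 5)/(k + 6)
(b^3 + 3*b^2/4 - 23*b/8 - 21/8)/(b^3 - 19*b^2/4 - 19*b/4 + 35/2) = (2*b^2 + 5*b + 3)/(2*(b^2 - 3*b - 10))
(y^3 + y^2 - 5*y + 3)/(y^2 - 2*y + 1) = y + 3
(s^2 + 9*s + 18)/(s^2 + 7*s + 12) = (s + 6)/(s + 4)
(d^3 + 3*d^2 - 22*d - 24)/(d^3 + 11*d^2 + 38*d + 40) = (d^3 + 3*d^2 - 22*d - 24)/(d^3 + 11*d^2 + 38*d + 40)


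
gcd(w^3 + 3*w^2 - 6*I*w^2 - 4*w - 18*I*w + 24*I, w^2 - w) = w - 1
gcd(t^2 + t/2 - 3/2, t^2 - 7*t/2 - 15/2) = t + 3/2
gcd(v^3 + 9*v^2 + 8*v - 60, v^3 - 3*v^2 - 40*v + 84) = v^2 + 4*v - 12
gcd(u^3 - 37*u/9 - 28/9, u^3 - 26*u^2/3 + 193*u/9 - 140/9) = u - 7/3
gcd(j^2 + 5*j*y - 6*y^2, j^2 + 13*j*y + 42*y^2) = j + 6*y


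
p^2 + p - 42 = (p - 6)*(p + 7)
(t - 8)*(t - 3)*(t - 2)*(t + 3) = t^4 - 10*t^3 + 7*t^2 + 90*t - 144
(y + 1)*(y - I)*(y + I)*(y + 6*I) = y^4 + y^3 + 6*I*y^3 + y^2 + 6*I*y^2 + y + 6*I*y + 6*I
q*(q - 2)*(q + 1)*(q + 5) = q^4 + 4*q^3 - 7*q^2 - 10*q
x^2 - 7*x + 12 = (x - 4)*(x - 3)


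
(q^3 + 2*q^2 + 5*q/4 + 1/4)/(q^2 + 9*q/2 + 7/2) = (4*q^2 + 4*q + 1)/(2*(2*q + 7))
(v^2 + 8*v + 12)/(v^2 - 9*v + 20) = (v^2 + 8*v + 12)/(v^2 - 9*v + 20)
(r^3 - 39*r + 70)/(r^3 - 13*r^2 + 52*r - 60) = (r + 7)/(r - 6)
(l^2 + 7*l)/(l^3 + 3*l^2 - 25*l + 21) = l/(l^2 - 4*l + 3)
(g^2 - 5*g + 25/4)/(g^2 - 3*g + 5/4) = (2*g - 5)/(2*g - 1)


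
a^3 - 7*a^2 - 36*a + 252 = (a - 7)*(a - 6)*(a + 6)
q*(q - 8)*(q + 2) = q^3 - 6*q^2 - 16*q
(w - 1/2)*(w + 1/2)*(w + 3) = w^3 + 3*w^2 - w/4 - 3/4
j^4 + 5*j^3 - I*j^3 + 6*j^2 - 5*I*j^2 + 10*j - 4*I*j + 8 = (j + 1)*(j + 4)*(j - 2*I)*(j + I)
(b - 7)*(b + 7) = b^2 - 49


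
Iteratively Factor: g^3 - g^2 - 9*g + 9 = (g - 1)*(g^2 - 9) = (g - 1)*(g + 3)*(g - 3)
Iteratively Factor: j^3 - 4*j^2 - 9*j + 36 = (j - 3)*(j^2 - j - 12) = (j - 4)*(j - 3)*(j + 3)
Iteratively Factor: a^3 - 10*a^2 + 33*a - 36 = (a - 3)*(a^2 - 7*a + 12) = (a - 3)^2*(a - 4)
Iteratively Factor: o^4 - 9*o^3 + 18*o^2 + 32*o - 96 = (o - 4)*(o^3 - 5*o^2 - 2*o + 24) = (o - 4)^2*(o^2 - o - 6) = (o - 4)^2*(o - 3)*(o + 2)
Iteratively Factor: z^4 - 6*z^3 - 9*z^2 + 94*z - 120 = (z - 3)*(z^3 - 3*z^2 - 18*z + 40) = (z - 3)*(z - 2)*(z^2 - z - 20) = (z - 3)*(z - 2)*(z + 4)*(z - 5)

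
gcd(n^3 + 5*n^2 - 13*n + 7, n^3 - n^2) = n - 1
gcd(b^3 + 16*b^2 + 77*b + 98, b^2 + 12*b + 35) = b + 7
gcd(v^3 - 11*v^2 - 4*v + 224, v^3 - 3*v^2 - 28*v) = v^2 - 3*v - 28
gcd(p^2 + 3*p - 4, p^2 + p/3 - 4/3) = p - 1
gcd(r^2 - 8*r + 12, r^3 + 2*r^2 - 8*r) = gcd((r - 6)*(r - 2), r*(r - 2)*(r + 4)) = r - 2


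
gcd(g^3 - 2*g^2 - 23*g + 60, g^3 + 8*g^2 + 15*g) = g + 5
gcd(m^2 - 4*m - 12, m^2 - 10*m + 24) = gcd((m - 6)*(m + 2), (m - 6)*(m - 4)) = m - 6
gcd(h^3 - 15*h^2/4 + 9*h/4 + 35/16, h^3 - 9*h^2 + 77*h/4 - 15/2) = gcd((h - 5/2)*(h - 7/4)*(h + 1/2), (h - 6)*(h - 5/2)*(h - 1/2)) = h - 5/2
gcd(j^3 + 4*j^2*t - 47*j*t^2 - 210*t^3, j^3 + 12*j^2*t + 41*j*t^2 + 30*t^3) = j^2 + 11*j*t + 30*t^2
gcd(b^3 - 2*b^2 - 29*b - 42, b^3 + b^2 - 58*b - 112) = b + 2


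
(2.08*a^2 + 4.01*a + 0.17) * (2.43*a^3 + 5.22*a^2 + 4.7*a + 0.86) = 5.0544*a^5 + 20.6019*a^4 + 31.1213*a^3 + 21.5232*a^2 + 4.2476*a + 0.1462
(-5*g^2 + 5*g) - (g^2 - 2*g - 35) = -6*g^2 + 7*g + 35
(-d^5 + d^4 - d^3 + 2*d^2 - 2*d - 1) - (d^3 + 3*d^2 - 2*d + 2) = -d^5 + d^4 - 2*d^3 - d^2 - 3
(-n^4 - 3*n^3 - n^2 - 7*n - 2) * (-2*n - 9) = 2*n^5 + 15*n^4 + 29*n^3 + 23*n^2 + 67*n + 18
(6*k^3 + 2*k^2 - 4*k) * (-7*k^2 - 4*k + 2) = -42*k^5 - 38*k^4 + 32*k^3 + 20*k^2 - 8*k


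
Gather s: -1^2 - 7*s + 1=-7*s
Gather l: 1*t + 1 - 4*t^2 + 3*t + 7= -4*t^2 + 4*t + 8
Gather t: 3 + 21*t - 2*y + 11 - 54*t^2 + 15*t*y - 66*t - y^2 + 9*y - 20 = -54*t^2 + t*(15*y - 45) - y^2 + 7*y - 6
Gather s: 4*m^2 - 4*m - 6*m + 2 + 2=4*m^2 - 10*m + 4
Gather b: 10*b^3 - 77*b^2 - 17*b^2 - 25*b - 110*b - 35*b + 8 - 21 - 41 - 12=10*b^3 - 94*b^2 - 170*b - 66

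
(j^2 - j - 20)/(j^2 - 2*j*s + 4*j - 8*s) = (5 - j)/(-j + 2*s)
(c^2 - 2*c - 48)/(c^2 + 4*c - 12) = (c - 8)/(c - 2)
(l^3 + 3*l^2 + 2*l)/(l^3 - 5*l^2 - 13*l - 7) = l*(l + 2)/(l^2 - 6*l - 7)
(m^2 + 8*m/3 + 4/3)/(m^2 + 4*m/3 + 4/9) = 3*(m + 2)/(3*m + 2)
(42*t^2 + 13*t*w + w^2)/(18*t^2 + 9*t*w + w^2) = (7*t + w)/(3*t + w)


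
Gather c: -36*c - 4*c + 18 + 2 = 20 - 40*c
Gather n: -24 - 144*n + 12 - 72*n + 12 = -216*n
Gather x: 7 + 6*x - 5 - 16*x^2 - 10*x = -16*x^2 - 4*x + 2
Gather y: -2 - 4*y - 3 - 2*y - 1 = -6*y - 6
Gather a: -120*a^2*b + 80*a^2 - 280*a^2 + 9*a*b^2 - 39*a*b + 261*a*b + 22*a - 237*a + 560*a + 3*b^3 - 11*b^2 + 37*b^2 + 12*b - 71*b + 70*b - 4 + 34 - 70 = a^2*(-120*b - 200) + a*(9*b^2 + 222*b + 345) + 3*b^3 + 26*b^2 + 11*b - 40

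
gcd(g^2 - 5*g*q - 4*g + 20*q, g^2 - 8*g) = 1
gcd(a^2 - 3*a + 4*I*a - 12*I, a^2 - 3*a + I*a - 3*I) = a - 3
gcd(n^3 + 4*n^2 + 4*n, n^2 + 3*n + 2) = n + 2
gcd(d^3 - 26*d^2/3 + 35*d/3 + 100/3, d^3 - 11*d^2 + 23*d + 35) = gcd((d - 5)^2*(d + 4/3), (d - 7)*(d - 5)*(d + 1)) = d - 5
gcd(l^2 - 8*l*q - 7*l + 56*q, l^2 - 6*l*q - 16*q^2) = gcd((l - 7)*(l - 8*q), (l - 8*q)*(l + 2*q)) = -l + 8*q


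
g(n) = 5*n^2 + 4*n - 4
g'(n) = 10*n + 4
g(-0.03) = -4.12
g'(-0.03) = 3.70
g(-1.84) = 5.57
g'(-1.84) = -14.40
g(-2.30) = 13.25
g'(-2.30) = -19.00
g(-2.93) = 27.20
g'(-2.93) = -25.30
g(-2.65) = 20.51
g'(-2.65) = -22.50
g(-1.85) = 5.71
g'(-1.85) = -14.50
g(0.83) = 2.76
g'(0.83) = 12.30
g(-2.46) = 16.42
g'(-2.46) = -20.60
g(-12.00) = 668.00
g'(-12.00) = -116.00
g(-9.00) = 365.00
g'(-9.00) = -86.00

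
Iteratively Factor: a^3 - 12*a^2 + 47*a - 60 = (a - 4)*(a^2 - 8*a + 15) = (a - 4)*(a - 3)*(a - 5)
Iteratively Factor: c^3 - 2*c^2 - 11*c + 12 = (c + 3)*(c^2 - 5*c + 4) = (c - 1)*(c + 3)*(c - 4)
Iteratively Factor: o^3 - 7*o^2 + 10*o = (o)*(o^2 - 7*o + 10) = o*(o - 5)*(o - 2)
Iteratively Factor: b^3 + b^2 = (b + 1)*(b^2) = b*(b + 1)*(b)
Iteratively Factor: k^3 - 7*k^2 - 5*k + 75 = (k + 3)*(k^2 - 10*k + 25) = (k - 5)*(k + 3)*(k - 5)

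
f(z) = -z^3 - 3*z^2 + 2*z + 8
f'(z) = -3*z^2 - 6*z + 2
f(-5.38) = 66.13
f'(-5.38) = -52.55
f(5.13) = -195.70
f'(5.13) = -107.73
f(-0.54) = 6.20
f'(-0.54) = 4.37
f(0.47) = 8.17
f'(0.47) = -1.48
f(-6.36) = 131.19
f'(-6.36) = -81.19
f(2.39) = -18.01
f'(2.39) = -29.48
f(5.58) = -247.99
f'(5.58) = -124.89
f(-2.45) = -0.20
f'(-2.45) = -1.31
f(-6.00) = 104.00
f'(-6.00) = -70.00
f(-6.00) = 104.00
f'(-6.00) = -70.00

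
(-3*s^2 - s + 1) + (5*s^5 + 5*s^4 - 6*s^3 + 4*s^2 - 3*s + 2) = 5*s^5 + 5*s^4 - 6*s^3 + s^2 - 4*s + 3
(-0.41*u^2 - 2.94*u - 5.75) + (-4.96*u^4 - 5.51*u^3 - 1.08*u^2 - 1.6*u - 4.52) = -4.96*u^4 - 5.51*u^3 - 1.49*u^2 - 4.54*u - 10.27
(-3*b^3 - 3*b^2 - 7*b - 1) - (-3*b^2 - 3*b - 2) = -3*b^3 - 4*b + 1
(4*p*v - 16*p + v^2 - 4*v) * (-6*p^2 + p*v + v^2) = -24*p^3*v + 96*p^3 - 2*p^2*v^2 + 8*p^2*v + 5*p*v^3 - 20*p*v^2 + v^4 - 4*v^3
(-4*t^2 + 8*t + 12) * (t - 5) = -4*t^3 + 28*t^2 - 28*t - 60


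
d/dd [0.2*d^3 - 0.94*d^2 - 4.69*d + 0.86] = 0.6*d^2 - 1.88*d - 4.69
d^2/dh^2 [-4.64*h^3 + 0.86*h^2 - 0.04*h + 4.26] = 1.72 - 27.84*h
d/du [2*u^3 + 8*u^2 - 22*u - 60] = 6*u^2 + 16*u - 22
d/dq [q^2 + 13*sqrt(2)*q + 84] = 2*q + 13*sqrt(2)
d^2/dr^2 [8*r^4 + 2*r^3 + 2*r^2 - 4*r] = 96*r^2 + 12*r + 4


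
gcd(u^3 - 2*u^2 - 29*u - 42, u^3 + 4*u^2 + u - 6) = u^2 + 5*u + 6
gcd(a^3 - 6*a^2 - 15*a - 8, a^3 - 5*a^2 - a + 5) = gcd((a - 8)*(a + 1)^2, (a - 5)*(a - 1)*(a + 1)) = a + 1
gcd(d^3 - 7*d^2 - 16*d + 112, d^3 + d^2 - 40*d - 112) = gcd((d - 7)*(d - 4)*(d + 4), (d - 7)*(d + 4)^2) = d^2 - 3*d - 28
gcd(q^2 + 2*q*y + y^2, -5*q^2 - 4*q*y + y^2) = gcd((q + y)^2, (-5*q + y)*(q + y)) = q + y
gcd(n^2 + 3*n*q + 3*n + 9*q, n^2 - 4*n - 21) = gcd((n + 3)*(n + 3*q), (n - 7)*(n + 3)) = n + 3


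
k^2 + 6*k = k*(k + 6)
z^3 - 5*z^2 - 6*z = z*(z - 6)*(z + 1)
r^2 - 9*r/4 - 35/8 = (r - 7/2)*(r + 5/4)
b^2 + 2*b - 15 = (b - 3)*(b + 5)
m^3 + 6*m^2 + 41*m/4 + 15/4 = (m + 1/2)*(m + 5/2)*(m + 3)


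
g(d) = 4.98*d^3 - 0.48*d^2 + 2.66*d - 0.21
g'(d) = 14.94*d^2 - 0.96*d + 2.66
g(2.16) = 53.48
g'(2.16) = 70.29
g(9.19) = 3848.93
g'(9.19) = 1255.61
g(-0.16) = -0.67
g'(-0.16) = 3.20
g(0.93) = 5.85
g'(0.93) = 14.69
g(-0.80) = -5.19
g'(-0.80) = 12.99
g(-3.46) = -221.44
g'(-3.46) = 184.84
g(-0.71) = -4.12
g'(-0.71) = 10.87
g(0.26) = 0.54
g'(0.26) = 3.42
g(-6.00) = -1109.13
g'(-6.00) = 546.26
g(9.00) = 3615.27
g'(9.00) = 1204.16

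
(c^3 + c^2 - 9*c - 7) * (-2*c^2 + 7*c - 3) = -2*c^5 + 5*c^4 + 22*c^3 - 52*c^2 - 22*c + 21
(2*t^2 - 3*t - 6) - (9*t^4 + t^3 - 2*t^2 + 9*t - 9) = -9*t^4 - t^3 + 4*t^2 - 12*t + 3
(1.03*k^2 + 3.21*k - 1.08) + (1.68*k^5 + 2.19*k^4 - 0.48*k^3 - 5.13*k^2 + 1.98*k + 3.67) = 1.68*k^5 + 2.19*k^4 - 0.48*k^3 - 4.1*k^2 + 5.19*k + 2.59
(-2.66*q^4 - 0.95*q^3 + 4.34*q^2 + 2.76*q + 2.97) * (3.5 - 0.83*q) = 2.2078*q^5 - 8.5215*q^4 - 6.9272*q^3 + 12.8992*q^2 + 7.1949*q + 10.395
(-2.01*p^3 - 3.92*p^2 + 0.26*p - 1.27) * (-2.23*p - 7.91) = 4.4823*p^4 + 24.6407*p^3 + 30.4274*p^2 + 0.7755*p + 10.0457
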